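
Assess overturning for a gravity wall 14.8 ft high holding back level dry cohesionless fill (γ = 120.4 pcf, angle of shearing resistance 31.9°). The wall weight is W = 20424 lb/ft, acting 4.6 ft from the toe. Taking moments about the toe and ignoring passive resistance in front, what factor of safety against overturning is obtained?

K_a = tan²(45° − 31.9°/2) = 0.3085.
P_a = ½K_aγH² = 0.5×0.3085×120.4×14.8² = 4068 lb/ft, acting at H/3 = 4.933 ft above the base.
Overturning moment M_o = P_a × H/3 = 4068 × 4.933 = 20070.
Resisting moment M_r = W × 4.6 = 20424 × 4.6 = 93950.
FS_overturning = M_r/M_o = 93950/20070 = 4.681.

4.68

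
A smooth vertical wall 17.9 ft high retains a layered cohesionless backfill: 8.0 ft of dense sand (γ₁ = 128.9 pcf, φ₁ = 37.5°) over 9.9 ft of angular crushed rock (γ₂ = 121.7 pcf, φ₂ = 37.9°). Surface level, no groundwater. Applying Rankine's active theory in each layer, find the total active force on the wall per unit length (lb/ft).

K_a1 = tan²(45°−37.5°/2) = 0.2432; K_a2 = tan²(45°−37.9°/2) = 0.2389.
Layer 1: σ at base = K_a1 γ₁ h₁ = 250.8 psf; P₁ = ½×250.8×8.0 = 1003.
Layer 2: σ_v at top = γ₁h₁ = 1031; σ_h top = K_a2×1031 = 246.4; σ_h base = K_a2×(1031+121.7×9.9) = 534.3.
P₂ = ½(246.4+534.3)×9.9 = 3864. Total P_a = 1003+3864 = 4867 lb/ft.

4870 lb/ft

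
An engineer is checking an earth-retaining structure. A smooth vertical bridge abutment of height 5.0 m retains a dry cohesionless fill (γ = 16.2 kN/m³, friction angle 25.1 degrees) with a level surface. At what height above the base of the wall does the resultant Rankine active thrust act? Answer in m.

1.67 m

K_a = 0.4043.
The pressure distribution is triangular, so the resultant acts at H/3 above the base = 5.0/3 = 1.667 m.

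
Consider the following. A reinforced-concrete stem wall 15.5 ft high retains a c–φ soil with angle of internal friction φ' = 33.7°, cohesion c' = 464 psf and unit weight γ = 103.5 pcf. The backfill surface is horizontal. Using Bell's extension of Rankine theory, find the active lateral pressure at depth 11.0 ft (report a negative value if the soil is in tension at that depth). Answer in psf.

K_a = (1 − sin φ)/(1 + sin φ) = 0.2863.
σ_a = K_a γ z − 2c√K_a = 0.2863×103.5×11.0 − 2×464×0.5351 = -170.6 psf.

-171 psf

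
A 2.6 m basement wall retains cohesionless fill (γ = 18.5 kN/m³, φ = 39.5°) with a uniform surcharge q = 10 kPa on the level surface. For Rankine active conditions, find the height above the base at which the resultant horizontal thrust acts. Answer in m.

K_a = 0.2224.
Triangular part P₁ = ½K_aγH² = 13.91 at H/3 = 0.8667 m; rectangular part P₂ = K_a q H = 5.783 at H/2 = 1.300 m.
ȳ = (P₁·0.8667 + P₂·1.300)/(P₁+P₂) = 0.9939 m.

0.994 m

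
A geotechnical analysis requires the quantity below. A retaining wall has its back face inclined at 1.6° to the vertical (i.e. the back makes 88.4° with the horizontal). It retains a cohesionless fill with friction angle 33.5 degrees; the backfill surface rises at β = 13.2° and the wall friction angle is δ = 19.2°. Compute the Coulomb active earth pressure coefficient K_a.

0.322

K_a = sin²(α+φ) / [sin²α · sin(α−δ) · (1 + √{sin(φ+δ)sin(φ−β) / (sin(α−δ)sin(α+β))})²].
With α = 88.4°, φ = 33.5°, δ = 19.2°, β = 13.2°: K_a = 0.3216.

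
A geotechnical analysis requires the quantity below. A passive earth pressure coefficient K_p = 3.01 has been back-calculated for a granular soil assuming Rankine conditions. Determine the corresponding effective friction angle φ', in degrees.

K_p = (1+sin φ)/(1−sin φ) ⇒ sin φ = (K_p − 1)/(K_p + 1) = 0.5012.
φ = arcsin(0.5012) = 30.08°.

30.1°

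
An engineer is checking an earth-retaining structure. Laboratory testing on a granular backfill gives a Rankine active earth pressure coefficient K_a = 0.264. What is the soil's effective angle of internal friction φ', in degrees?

35.6°

K_a = tan²(45° − φ/2) ⇒ 45° − φ/2 = arctan(√0.264) = 27.19°.
φ = 2(45° − 27.19°) = 35.61°.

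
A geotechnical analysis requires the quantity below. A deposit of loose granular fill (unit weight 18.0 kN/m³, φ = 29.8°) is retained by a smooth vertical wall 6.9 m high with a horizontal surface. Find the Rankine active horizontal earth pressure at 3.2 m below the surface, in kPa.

19.4 kPa

K_a = (1 − sin φ)/(1 + sin φ) = 0.3360.
σ_h = K_a γ z = 0.3360 × 18.0 × 3.2 = 19.36 kPa.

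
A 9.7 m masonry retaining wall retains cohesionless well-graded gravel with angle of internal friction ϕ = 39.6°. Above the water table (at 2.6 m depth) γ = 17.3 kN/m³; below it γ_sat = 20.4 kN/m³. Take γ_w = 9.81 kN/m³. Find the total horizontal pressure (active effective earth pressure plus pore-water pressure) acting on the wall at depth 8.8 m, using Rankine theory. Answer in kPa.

K_a = (1 − sin φ)/(1 + sin φ) = 0.2214.
γ' = 20.4 − 9.81 = 10.59 kN/m³.
Effective vertical stress at 8.8 m: σ'_v = 17.3×2.6 + 10.59×6.20 = 110.6 kPa.
σ'_h = K_a σ'_v = 0.2214 × 110.6 = 24.50 kPa; u = γ_w × 6.20 = 60.82 kPa.
Total σ_h = 24.50 + 60.82 = 85.32 kPa.

85.3 kPa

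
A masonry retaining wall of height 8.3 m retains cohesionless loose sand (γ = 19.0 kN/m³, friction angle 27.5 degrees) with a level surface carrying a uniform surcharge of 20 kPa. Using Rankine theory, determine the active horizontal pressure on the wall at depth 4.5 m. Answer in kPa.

38.8 kPa

K_a = (1 − sin φ)/(1 + sin φ) = 0.3682.
σ_v = γz + q = 19.0 × 4.5 + 20 = 105.5 kPa.
σ_h = K_a σ_v = 0.3682 × 105.5 = 38.85 kPa.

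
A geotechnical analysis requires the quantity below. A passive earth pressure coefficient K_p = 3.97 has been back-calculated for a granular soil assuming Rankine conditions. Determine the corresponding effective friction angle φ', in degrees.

36.7°

K_p = (1+sin φ)/(1−sin φ) ⇒ sin φ = (K_p − 1)/(K_p + 1) = 0.5976.
φ = arcsin(0.5976) = 36.70°.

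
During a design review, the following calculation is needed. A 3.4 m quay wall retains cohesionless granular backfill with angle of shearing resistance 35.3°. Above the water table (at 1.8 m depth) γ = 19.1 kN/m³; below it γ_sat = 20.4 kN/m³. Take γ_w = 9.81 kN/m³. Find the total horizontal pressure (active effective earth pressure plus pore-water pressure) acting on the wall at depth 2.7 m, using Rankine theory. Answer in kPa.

20.6 kPa

K_a = (1 − sin φ)/(1 + sin φ) = 0.2675.
γ' = 20.4 − 9.81 = 10.59 kN/m³.
Effective vertical stress at 2.7 m: σ'_v = 19.1×1.8 + 10.59×0.900 = 43.91 kPa.
σ'_h = K_a σ'_v = 0.2675 × 43.91 = 11.75 kPa; u = γ_w × 0.900 = 8.829 kPa.
Total σ_h = 11.75 + 8.829 = 20.58 kPa.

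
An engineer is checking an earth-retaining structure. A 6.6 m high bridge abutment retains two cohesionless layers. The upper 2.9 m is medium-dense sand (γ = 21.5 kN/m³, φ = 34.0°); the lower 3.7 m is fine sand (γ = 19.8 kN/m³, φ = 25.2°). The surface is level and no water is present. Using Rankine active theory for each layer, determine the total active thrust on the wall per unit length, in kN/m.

173 kN/m

K_a1 = tan²(45°−34.0°/2) = 0.2827; K_a2 = tan²(45°−25.2°/2) = 0.4027.
Layer 1: σ at base = K_a1 γ₁ h₁ = 17.63 kPa; P₁ = ½×17.63×2.9 = 25.56.
Layer 2: σ_v at top = γ₁h₁ = 62.35; σ_h top = K_a2×62.35 = 25.11; σ_h base = K_a2×(62.35+19.8×3.7) = 54.62.
P₂ = ½(25.11+54.62)×3.7 = 147.5. Total P_a = 25.56+147.5 = 173.1 kN/m.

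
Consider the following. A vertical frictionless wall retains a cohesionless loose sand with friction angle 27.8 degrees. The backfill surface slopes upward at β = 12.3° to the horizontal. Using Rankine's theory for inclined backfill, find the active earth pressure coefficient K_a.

K_a = cos β · (cos β − √(cos²β − cos²φ)) / (cos β + √(cos²β − cos²φ)).
cos β = 0.9770, cos φ = 0.8846, √(cos²β − cos²φ) = 0.4149.
K_a = 0.9770 × (0.9770 − 0.4149)/(0.9770 + 0.4149) = 0.3946.

0.395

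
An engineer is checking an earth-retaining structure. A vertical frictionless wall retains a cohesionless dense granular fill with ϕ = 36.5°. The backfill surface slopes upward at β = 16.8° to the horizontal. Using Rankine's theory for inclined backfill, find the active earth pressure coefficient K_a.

K_a = cos β · (cos β − √(cos²β − cos²φ)) / (cos β + √(cos²β − cos²φ)).
cos β = 0.9573, cos φ = 0.8039, √(cos²β − cos²φ) = 0.5199.
K_a = 0.9573 × (0.9573 − 0.5199)/(0.9573 + 0.5199) = 0.2835.

0.283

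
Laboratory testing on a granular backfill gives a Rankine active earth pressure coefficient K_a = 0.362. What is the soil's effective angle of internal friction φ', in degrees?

K_a = tan²(45° − φ/2) ⇒ 45° − φ/2 = arctan(√0.362) = 31.03°.
φ = 2(45° − 31.03°) = 27.93°.

27.9°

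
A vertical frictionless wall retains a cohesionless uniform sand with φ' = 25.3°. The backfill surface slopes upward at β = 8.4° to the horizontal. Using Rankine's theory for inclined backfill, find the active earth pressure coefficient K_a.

K_a = cos β · (cos β − √(cos²β − cos²φ)) / (cos β + √(cos²β − cos²φ)).
cos β = 0.9893, cos φ = 0.9041, √(cos²β − cos²φ) = 0.4016.
K_a = 0.9893 × (0.9893 − 0.4016)/(0.9893 + 0.4016) = 0.4180.

0.418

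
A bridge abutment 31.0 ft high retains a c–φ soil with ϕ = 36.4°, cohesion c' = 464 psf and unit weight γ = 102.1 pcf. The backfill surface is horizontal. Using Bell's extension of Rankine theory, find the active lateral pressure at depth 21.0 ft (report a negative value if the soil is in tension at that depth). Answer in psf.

K_a = (1 − sin φ)/(1 + sin φ) = 0.2552.
σ_a = K_a γ z − 2c√K_a = 0.2552×102.1×21.0 − 2×464×0.5051 = 78.33 psf.

78.3 psf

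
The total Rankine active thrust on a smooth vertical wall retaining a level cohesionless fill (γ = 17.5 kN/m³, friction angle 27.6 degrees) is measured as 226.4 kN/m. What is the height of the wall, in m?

K_a = 0.3668. P_a = ½ K_a γ H² ⇒ H = √(2P_a/(K_a γ)).
H = √(2×226.4/(0.3668×17.5)) = 8.399 m.

8.40 m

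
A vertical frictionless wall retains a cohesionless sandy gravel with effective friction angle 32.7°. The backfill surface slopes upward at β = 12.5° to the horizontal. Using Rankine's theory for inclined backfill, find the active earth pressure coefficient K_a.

0.319

K_a = cos β · (cos β − √(cos²β − cos²φ)) / (cos β + √(cos²β − cos²φ)).
cos β = 0.9763, cos φ = 0.8415, √(cos²β − cos²φ) = 0.4950.
K_a = 0.9763 × (0.9763 − 0.4950)/(0.9763 + 0.4950) = 0.3194.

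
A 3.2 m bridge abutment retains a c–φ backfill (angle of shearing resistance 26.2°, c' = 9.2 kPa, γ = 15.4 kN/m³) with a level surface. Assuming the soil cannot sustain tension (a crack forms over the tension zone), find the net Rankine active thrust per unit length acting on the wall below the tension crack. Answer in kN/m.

K_a = 0.3874; √K_a = 0.6224.
Tension-crack depth z_c = 2c/(γ√K_a) = 2×9.2/(15.4×0.6224) = 1.920 m.
σ_a at base = K_a γ H − 2c√K_a = 0.3874×15.4×3.2 − 2×9.2×0.6224 = 7.640 kPa.
P_a = ½ × 7.640 × (H − z_c) = 0.5×7.640×1.280 = 4.891 kN/m.

4.89 kN/m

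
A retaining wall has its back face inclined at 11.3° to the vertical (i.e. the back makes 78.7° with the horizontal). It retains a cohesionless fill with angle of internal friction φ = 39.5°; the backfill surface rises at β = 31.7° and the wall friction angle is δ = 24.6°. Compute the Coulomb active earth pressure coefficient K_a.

K_a = sin²(α+φ) / [sin²α · sin(α−δ) · (1 + √{sin(φ+δ)sin(φ−β) / (sin(α−δ)sin(α+β))})²].
With α = 78.7°, φ = 39.5°, δ = 24.6°, β = 31.7°: K_a = 0.5080.

0.508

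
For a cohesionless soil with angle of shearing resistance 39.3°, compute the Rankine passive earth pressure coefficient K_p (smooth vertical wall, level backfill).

K_p = (1 + sin φ)/(1 − sin φ) = tan²(45° + 39.3°/2) = 4.455.

4.46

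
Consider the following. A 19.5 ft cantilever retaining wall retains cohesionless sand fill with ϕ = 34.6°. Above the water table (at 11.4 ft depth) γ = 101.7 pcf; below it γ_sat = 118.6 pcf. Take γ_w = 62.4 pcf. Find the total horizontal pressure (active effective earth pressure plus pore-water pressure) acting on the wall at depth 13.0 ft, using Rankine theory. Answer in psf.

K_a = (1 − sin φ)/(1 + sin φ) = 0.2756.
γ' = 118.6 − 62.4 = 56.20 pcf.
Effective vertical stress at 13.0 ft: σ'_v = 101.7×11.4 + 56.20×1.60 = 1249 psf.
σ'_h = K_a σ'_v = 0.2756 × 1249 = 344.4 psf; u = γ_w × 1.60 = 99.84 psf.
Total σ_h = 344.4 + 99.84 = 444.2 psf.

444 psf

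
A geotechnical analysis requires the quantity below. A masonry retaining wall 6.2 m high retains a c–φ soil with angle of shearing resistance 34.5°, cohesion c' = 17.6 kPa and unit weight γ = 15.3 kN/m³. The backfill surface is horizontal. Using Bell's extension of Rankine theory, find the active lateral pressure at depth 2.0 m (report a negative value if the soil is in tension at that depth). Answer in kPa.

K_a = (1 − sin φ)/(1 + sin φ) = 0.2768.
σ_a = K_a γ z − 2c√K_a = 0.2768×15.3×2.0 − 2×17.6×0.5261 = -10.05 kPa.

-10.0 kPa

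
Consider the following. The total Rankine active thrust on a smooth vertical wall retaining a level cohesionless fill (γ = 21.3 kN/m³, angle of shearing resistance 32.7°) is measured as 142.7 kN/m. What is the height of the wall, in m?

K_a = 0.2985. P_a = ½ K_a γ H² ⇒ H = √(2P_a/(K_a γ)).
H = √(2×142.7/(0.2985×21.3)) = 6.700 m.

6.70 m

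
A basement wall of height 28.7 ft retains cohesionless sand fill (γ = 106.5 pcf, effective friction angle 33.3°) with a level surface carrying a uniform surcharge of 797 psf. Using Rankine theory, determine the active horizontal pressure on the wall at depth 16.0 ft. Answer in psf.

728 psf

K_a = (1 − sin φ)/(1 + sin φ) = 0.2911.
σ_v = γz + q = 106.5 × 16.0 + 797 = 2501 psf.
σ_h = K_a σ_v = 0.2911 × 2501 = 728.1 psf.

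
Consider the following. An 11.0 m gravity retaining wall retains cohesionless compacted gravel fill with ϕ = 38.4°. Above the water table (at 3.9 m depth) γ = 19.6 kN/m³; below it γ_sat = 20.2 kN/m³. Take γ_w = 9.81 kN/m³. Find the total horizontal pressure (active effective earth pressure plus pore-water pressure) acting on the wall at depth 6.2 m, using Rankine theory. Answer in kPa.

K_a = (1 − sin φ)/(1 + sin φ) = 0.2337.
γ' = 20.2 − 9.81 = 10.39 kN/m³.
Effective vertical stress at 6.2 m: σ'_v = 19.6×3.9 + 10.39×2.30 = 100.3 kPa.
σ'_h = K_a σ'_v = 0.2337 × 100.3 = 23.45 kPa; u = γ_w × 2.30 = 22.56 kPa.
Total σ_h = 23.45 + 22.56 = 46.01 kPa.

46.0 kPa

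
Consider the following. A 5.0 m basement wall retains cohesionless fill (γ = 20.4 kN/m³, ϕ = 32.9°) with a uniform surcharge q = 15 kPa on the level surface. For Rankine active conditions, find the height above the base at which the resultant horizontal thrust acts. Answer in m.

K_a = 0.2960.
Triangular part P₁ = ½K_aγH² = 75.49 at H/3 = 1.667 m; rectangular part P₂ = K_a q H = 22.20 at H/2 = 2.500 m.
ȳ = (P₁·1.667 + P₂·2.500)/(P₁+P₂) = 1.856 m.

1.86 m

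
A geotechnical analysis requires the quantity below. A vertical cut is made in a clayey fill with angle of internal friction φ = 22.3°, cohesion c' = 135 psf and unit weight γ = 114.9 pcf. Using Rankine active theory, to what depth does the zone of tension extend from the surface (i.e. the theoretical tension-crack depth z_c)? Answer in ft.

K_a = tan²(45° − 22.3°/2) = 0.4498; √K_a = 0.6707.
The active pressure is zero where K_a γ z = 2c√K_a, so z_c = 2c/(γ√K_a) = 2×135/(114.9×0.6707) = 3.504 ft.

3.50 ft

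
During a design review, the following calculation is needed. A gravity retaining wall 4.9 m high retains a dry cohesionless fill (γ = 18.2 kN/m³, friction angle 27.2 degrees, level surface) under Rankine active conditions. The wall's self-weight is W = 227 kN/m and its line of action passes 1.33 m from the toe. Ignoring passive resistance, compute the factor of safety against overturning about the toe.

K_a = tan²(45° − 27.2°/2) = 0.3726.
P_a = ½K_aγH² = 0.5×0.3726×18.2×4.9² = 81.41 kN/m, acting at H/3 = 1.633 m above the base.
Overturning moment M_o = P_a × H/3 = 81.41 × 1.633 = 133.0.
Resisting moment M_r = W × 1.33 = 227 × 1.33 = 301.9.
FS_overturning = M_r/M_o = 301.9/133.0 = 2.271.

2.27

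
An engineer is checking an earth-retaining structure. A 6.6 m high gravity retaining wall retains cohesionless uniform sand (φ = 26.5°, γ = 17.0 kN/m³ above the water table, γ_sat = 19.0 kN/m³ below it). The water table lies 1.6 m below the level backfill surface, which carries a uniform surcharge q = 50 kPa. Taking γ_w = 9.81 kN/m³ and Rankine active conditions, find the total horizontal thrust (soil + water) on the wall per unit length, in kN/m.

K_a = tan²(45° − φ/2) = 0.3829.
γ' = 19.0 − 9.81 = 9.190 kN/m³. h₂ = H − d_w = 5.0 m.
σ'_h: at surface K_a·q = 19.15; at WT K_a(q+γd_w) = 29.56; at base K_a(q+γd_w+γ'h₂) = 47.16 kPa.
P₁ = ½(19.15+29.56)×1.6 = 38.97; P₂ = ½(29.56+47.16)×5.0 = 191.8; P_w = ½γ_w h₂² = 122.6.
Total = 38.97+191.8+122.6 = 353.4 kN/m.

353 kN/m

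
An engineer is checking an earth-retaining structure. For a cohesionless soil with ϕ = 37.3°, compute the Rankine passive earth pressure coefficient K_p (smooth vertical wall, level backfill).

4.08

K_p = (1 + sin φ)/(1 − sin φ) = tan²(45° + 37.3°/2) = 4.076.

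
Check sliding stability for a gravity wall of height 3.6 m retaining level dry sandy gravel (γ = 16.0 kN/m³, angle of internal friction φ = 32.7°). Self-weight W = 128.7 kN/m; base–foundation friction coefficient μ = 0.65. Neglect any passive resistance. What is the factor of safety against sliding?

K_a = tan²(45° − 32.7°/2) = 0.2985.
P_a = ½K_aγH² = 0.5×0.2985×16.0×3.6² = 30.95 kN/m, acting at H/3 = 1.200 m above the base.
FS_sliding = μW / P_a = 0.65×128.7 / 30.95 = 2.703.

2.70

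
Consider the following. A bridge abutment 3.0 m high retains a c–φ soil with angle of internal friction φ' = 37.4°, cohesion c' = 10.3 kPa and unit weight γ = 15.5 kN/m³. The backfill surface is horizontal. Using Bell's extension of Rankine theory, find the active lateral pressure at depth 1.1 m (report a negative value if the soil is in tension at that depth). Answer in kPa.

K_a = (1 − sin φ)/(1 + sin φ) = 0.2443.
σ_a = K_a γ z − 2c√K_a = 0.2443×15.5×1.1 − 2×10.3×0.4942 = -6.016 kPa.

-6.02 kPa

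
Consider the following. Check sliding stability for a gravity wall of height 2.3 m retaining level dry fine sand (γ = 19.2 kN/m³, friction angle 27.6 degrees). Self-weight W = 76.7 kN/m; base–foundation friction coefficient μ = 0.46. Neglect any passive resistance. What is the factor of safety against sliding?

1.89

K_a = tan²(45° − 27.6°/2) = 0.3668.
P_a = ½K_aγH² = 0.5×0.3668×19.2×2.3² = 18.63 kN/m, acting at H/3 = 0.7667 m above the base.
FS_sliding = μW / P_a = 0.46×76.7 / 18.63 = 1.894.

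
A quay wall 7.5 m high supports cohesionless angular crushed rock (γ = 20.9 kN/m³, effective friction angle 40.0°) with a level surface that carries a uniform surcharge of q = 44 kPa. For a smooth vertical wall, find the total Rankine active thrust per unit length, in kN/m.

200 kN/m

K_a = tan²(45° − φ/2) = 0.2174.
Soil triangle: ½ K_a γ H² = 0.5×0.2174×20.9×7.5² = 127.8 kN/m.
Surcharge rectangle: K_a q H = 0.2174×44×7.5 = 71.76 kN/m.
Total = 127.8 + 71.76 = 199.6 kN/m.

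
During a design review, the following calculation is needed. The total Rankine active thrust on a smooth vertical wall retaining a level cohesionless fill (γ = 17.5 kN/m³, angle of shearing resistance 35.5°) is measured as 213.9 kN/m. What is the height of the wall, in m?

9.60 m

K_a = 0.2653. P_a = ½ K_a γ H² ⇒ H = √(2P_a/(K_a γ)).
H = √(2×213.9/(0.2653×17.5)) = 9.600 m.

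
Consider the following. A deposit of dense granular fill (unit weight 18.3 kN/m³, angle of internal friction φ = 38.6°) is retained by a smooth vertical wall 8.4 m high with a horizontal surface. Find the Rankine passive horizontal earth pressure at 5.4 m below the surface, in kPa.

K_p = (1 + sin φ)/(1 − sin φ) = 4.317.
σ_h = K_p γ z = 4.317 × 18.3 × 5.4 = 426.7 kPa.

427 kPa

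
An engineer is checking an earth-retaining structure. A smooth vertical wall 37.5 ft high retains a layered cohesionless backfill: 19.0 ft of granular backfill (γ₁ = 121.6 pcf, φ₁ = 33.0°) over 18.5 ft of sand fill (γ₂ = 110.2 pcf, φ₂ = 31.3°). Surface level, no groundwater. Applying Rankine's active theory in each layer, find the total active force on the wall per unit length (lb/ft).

K_a1 = tan²(45°−33.0°/2) = 0.2948; K_a2 = tan²(45°−31.3°/2) = 0.3162.
Layer 1: σ at base = K_a1 γ₁ h₁ = 681.1 psf; P₁ = ½×681.1×19.0 = 6471.
Layer 2: σ_v at top = γ₁h₁ = 2310; σ_h top = K_a2×2310 = 730.6; σ_h base = K_a2×(2310+110.2×18.5) = 1375.
P₂ = ½(730.6+1375)×18.5 = 19480. Total P_a = 6471+19480 = 25950 lb/ft.

25900 lb/ft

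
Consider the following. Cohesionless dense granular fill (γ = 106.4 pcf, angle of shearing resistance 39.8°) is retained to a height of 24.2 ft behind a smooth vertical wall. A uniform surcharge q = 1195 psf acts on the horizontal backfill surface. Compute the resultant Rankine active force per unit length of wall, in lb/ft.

K_a = tan²(45° − φ/2) = 0.2194.
Soil triangle: ½ K_a γ H² = 0.5×0.2194×106.4×24.2² = 6837 lb/ft.
Surcharge rectangle: K_a q H = 0.2194×1195×24.2 = 6346 lb/ft.
Total = 6837 + 6346 = 13180 lb/ft.

13200 lb/ft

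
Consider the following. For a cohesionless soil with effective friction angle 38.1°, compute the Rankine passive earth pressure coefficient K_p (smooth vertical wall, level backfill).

4.22

K_p = (1 + sin φ)/(1 − sin φ) = tan²(45° + 38.1°/2) = 4.222.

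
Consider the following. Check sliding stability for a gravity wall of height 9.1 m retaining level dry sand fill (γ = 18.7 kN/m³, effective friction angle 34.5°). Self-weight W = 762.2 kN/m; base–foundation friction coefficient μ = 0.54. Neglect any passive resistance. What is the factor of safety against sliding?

K_a = tan²(45° − 34.5°/2) = 0.2768.
P_a = ½K_aγH² = 0.5×0.2768×18.7×9.1² = 214.3 kN/m, acting at H/3 = 3.033 m above the base.
FS_sliding = μW / P_a = 0.54×762.2 / 214.3 = 1.920.

1.92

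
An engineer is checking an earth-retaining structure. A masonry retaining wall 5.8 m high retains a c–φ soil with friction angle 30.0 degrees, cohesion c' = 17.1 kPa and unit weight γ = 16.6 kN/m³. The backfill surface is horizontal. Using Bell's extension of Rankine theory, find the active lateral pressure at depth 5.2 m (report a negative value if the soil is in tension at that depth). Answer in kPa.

K_a = (1 − sin φ)/(1 + sin φ) = 0.3333.
σ_a = K_a γ z − 2c√K_a = 0.3333×16.6×5.2 − 2×17.1×0.5774 = 9.028 kPa.

9.03 kPa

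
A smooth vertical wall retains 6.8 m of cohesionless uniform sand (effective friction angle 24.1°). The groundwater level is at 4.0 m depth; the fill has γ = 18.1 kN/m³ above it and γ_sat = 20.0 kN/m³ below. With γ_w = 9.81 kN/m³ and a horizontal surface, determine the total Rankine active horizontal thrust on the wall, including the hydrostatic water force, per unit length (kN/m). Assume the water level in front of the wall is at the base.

201 kN/m

K_a = tan²(45° − φ/2) = 0.4201.
γ' = 20.0 − 9.81 = 10.19 kN/m³. Depth below WT = 2.8 m.
σ'_h at WT = K_a γ d_w = 30.42 kPa; at base = 30.42 + K_a γ' × 2.8 = 42.40 kPa.
P₁ (0–4.0 m) = ½×30.42×4.0 = 60.83. P₂ (4.0–6.8 m) = ½(30.42+42.40)×2.8 = 101.9.
P_w = ½ γ_w h₂² = 0.5×9.81×2.8² = 38.46. Total = 60.83+101.9+38.46 = 201.2 kN/m.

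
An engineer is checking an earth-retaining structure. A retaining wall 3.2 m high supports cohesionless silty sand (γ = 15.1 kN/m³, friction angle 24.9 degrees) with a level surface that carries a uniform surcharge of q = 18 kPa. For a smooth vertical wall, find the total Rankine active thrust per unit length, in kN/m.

55.0 kN/m

K_a = tan²(45° − φ/2) = 0.4074.
Soil triangle: ½ K_a γ H² = 0.5×0.4074×15.1×3.2² = 31.50 kN/m.
Surcharge rectangle: K_a q H = 0.4074×18×3.2 = 23.47 kN/m.
Total = 31.50 + 23.47 = 54.97 kN/m.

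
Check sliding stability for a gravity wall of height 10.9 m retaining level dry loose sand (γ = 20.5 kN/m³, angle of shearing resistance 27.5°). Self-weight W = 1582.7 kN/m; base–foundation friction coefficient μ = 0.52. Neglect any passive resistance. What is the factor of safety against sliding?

K_a = tan²(45° − 27.5°/2) = 0.3682.
P_a = ½K_aγH² = 0.5×0.3682×20.5×10.9² = 448.4 kN/m, acting at H/3 = 3.633 m above the base.
FS_sliding = μW / P_a = 0.52×1582.7 / 448.4 = 1.835.

1.84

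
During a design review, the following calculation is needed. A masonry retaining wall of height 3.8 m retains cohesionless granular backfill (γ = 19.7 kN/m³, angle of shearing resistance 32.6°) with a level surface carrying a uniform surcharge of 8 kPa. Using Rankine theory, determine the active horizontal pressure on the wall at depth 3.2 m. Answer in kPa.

K_a = (1 − sin φ)/(1 + sin φ) = 0.2997.
σ_v = γz + q = 19.7 × 3.2 + 8 = 71.04 kPa.
σ_h = K_a σ_v = 0.2997 × 71.04 = 21.29 kPa.

21.3 kPa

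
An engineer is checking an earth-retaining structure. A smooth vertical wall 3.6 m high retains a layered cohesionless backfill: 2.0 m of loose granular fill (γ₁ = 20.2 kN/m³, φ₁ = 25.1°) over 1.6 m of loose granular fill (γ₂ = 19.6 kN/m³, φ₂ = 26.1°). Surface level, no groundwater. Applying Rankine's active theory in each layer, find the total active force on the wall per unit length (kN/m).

K_a1 = tan²(45°−25.1°/2) = 0.4043; K_a2 = tan²(45°−26.1°/2) = 0.3889.
Layer 1: σ at base = K_a1 γ₁ h₁ = 16.33 kPa; P₁ = ½×16.33×2.0 = 16.33.
Layer 2: σ_v at top = γ₁h₁ = 40.40; σ_h top = K_a2×40.40 = 15.71; σ_h base = K_a2×(40.40+19.6×1.6) = 27.91.
P₂ = ½(15.71+27.91)×1.6 = 34.90. Total P_a = 16.33+34.90 = 51.23 kN/m.

51.2 kN/m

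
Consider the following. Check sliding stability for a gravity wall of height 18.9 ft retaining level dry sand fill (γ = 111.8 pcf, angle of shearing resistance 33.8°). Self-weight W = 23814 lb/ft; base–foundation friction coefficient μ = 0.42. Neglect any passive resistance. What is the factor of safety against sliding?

K_a = tan²(45° − 33.8°/2) = 0.2851.
P_a = ½K_aγH² = 0.5×0.2851×111.8×18.9² = 5693 lb/ft, acting at H/3 = 6.300 ft above the base.
FS_sliding = μW / P_a = 0.42×23814 / 5693 = 1.757.

1.76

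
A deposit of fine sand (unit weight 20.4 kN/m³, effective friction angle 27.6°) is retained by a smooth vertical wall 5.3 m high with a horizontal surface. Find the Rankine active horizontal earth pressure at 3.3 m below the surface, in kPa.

24.7 kPa

K_a = (1 − sin φ)/(1 + sin φ) = 0.3668.
σ_h = K_a γ z = 0.3668 × 20.4 × 3.3 = 24.69 kPa.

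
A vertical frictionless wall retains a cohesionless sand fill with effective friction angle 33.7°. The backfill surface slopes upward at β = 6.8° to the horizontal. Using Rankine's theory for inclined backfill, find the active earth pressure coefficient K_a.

K_a = cos β · (cos β − √(cos²β − cos²φ)) / (cos β + √(cos²β − cos²φ)).
cos β = 0.9930, cos φ = 0.8320, √(cos²β − cos²φ) = 0.5421.
K_a = 0.9930 × (0.9930 − 0.5421)/(0.9930 + 0.5421) = 0.2917.

0.292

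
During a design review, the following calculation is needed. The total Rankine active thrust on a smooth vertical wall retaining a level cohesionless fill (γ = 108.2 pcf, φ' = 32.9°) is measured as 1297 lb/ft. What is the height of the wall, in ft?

K_a = 0.2960. P_a = ½ K_a γ H² ⇒ H = √(2P_a/(K_a γ)).
H = √(2×1297/(0.2960×108.2)) = 8.999 ft.

9.00 ft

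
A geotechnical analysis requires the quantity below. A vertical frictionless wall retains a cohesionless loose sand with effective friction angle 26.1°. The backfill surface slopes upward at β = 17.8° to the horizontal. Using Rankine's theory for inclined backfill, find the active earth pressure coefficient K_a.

K_a = cos β · (cos β − √(cos²β − cos²φ)) / (cos β + √(cos²β − cos²φ)).
cos β = 0.9521, cos φ = 0.8980, √(cos²β − cos²φ) = 0.3164.
K_a = 0.9521 × (0.9521 − 0.3164)/(0.9521 + 0.3164) = 0.4772.

0.477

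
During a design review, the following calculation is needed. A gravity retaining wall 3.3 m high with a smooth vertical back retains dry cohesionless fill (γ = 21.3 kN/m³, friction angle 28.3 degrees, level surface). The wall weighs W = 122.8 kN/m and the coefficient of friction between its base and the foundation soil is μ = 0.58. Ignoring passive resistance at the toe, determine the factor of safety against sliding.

K_a = tan²(45° − 28.3°/2) = 0.3568.
P_a = ½K_aγH² = 0.5×0.3568×21.3×3.3² = 41.38 kN/m, acting at H/3 = 1.100 m above the base.
FS_sliding = μW / P_a = 0.58×122.8 / 41.38 = 1.721.

1.72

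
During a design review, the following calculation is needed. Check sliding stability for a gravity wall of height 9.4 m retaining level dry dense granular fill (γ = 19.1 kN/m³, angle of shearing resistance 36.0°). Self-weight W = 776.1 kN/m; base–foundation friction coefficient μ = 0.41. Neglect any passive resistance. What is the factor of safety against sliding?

K_a = tan²(45° − 36.0°/2) = 0.2596.
P_a = ½K_aγH² = 0.5×0.2596×19.1×9.4² = 219.1 kN/m, acting at H/3 = 3.133 m above the base.
FS_sliding = μW / P_a = 0.41×776.1 / 219.1 = 1.452.

1.45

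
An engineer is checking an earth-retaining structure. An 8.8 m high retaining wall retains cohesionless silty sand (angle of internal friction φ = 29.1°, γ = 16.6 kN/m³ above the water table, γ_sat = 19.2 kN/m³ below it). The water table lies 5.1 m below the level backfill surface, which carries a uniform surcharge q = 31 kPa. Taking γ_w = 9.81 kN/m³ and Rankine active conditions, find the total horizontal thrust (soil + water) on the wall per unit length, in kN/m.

K_a = tan²(45° − φ/2) = 0.3456.
γ' = 19.2 − 9.81 = 9.390 kN/m³. h₂ = H − d_w = 3.7 m.
σ'_h: at surface K_a·q = 10.71; at WT K_a(q+γd_w) = 39.97; at base K_a(q+γd_w+γ'h₂) = 51.98 kPa.
P₁ = ½(10.71+39.97)×5.1 = 129.2; P₂ = ½(39.97+51.98)×3.7 = 170.1; P_w = ½γ_w h₂² = 67.15.
Total = 129.2+170.1+67.15 = 366.5 kN/m.

367 kN/m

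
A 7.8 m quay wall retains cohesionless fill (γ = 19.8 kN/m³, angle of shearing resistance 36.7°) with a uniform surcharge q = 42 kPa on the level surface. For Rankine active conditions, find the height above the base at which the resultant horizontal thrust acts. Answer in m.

3.06 m

K_a = 0.2519.
Triangular part P₁ = ½K_aγH² = 151.7 at H/3 = 2.600 m; rectangular part P₂ = K_a q H = 82.51 at H/2 = 3.900 m.
ȳ = (P₁·2.600 + P₂·3.900)/(P₁+P₂) = 3.058 m.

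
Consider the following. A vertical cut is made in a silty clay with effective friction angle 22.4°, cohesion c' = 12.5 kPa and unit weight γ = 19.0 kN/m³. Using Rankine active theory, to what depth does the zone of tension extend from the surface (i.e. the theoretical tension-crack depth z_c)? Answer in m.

1.97 m

K_a = tan²(45° − 22.4°/2) = 0.4482; √K_a = 0.6694.
The active pressure is zero where K_a γ z = 2c√K_a, so z_c = 2c/(γ√K_a) = 2×12.5/(19.0×0.6694) = 1.966 m.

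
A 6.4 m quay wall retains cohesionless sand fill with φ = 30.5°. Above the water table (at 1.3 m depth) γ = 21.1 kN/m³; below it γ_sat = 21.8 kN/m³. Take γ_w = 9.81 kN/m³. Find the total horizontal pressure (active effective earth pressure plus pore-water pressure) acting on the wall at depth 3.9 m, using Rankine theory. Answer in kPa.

44.6 kPa

K_a = (1 − sin φ)/(1 + sin φ) = 0.3267.
γ' = 21.8 − 9.81 = 11.99 kN/m³.
Effective vertical stress at 3.9 m: σ'_v = 21.1×1.3 + 11.99×2.60 = 58.60 kPa.
σ'_h = K_a σ'_v = 0.3267 × 58.60 = 19.14 kPa; u = γ_w × 2.60 = 25.51 kPa.
Total σ_h = 19.14 + 25.51 = 44.65 kPa.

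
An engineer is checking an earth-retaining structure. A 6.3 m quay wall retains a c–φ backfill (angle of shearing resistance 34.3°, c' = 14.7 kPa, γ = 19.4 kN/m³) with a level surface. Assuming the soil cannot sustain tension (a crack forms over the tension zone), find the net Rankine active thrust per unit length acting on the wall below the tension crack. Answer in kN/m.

31.9 kN/m

K_a = 0.2792; √K_a = 0.5284.
Tension-crack depth z_c = 2c/(γ√K_a) = 2×14.7/(19.4×0.5284) = 2.868 m.
σ_a at base = K_a γ H − 2c√K_a = 0.2792×19.4×6.3 − 2×14.7×0.5284 = 18.59 kPa.
P_a = ½ × 18.59 × (H − z_c) = 0.5×18.59×3.432 = 31.89 kN/m.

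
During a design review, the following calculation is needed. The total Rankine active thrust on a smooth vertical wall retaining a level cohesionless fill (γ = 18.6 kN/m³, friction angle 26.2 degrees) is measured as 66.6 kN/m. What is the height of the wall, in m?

K_a = 0.3874. P_a = ½ K_a γ H² ⇒ H = √(2P_a/(K_a γ)).
H = √(2×66.6/(0.3874×18.6)) = 4.299 m.

4.30 m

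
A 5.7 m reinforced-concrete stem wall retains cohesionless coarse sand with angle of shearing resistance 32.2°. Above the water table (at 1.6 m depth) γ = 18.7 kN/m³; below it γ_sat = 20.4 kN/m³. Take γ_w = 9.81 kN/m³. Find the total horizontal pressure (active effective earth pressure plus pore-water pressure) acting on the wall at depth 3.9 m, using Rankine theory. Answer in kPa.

39.1 kPa

K_a = (1 − sin φ)/(1 + sin φ) = 0.3047.
γ' = 20.4 − 9.81 = 10.59 kN/m³.
Effective vertical stress at 3.9 m: σ'_v = 18.7×1.6 + 10.59×2.30 = 54.28 kPa.
σ'_h = K_a σ'_v = 0.3047 × 54.28 = 16.54 kPa; u = γ_w × 2.30 = 22.56 kPa.
Total σ_h = 16.54 + 22.56 = 39.10 kPa.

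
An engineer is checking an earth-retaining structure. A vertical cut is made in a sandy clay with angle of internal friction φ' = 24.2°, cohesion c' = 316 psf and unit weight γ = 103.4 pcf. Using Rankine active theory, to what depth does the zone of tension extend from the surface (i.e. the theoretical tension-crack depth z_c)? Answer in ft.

9.45 ft

K_a = tan²(45° − 24.2°/2) = 0.4185; √K_a = 0.6469.
The active pressure is zero where K_a γ z = 2c√K_a, so z_c = 2c/(γ√K_a) = 2×316/(103.4×0.6469) = 9.448 ft.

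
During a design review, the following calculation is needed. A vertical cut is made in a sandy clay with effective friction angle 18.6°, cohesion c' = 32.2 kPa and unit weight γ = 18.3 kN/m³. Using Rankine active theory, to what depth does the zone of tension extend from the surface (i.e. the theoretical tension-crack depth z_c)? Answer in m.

4.90 m

K_a = tan²(45° − 18.6°/2) = 0.5163; √K_a = 0.7186.
The active pressure is zero where K_a γ z = 2c√K_a, so z_c = 2c/(γ√K_a) = 2×32.2/(18.3×0.7186) = 4.897 m.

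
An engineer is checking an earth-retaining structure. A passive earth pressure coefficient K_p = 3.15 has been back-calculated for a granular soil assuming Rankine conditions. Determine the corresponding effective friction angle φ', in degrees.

31.2°

K_p = (1+sin φ)/(1−sin φ) ⇒ sin φ = (K_p − 1)/(K_p + 1) = 0.5181.
φ = arcsin(0.5181) = 31.20°.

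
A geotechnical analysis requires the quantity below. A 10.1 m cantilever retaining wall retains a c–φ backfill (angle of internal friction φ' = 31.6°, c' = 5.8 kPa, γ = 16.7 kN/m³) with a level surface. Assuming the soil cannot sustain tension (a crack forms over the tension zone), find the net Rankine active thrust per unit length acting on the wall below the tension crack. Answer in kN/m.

K_a = 0.3123; √K_a = 0.5589.
Tension-crack depth z_c = 2c/(γ√K_a) = 2×5.8/(16.7×0.5589) = 1.243 m.
σ_a at base = K_a γ H − 2c√K_a = 0.3123×16.7×10.1 − 2×5.8×0.5589 = 46.20 kPa.
P_a = ½ × 46.20 × (H − z_c) = 0.5×46.20×8.857 = 204.6 kN/m.

205 kN/m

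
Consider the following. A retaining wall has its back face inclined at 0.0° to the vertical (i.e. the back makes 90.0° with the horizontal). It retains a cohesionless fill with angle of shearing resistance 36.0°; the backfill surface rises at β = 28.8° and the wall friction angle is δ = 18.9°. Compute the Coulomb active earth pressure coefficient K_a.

0.379

K_a = sin²(α+φ) / [sin²α · sin(α−δ) · (1 + √{sin(φ+δ)sin(φ−β) / (sin(α−δ)sin(α+β))})²].
With α = 90.0°, φ = 36.0°, δ = 18.9°, β = 28.8°: K_a = 0.3786.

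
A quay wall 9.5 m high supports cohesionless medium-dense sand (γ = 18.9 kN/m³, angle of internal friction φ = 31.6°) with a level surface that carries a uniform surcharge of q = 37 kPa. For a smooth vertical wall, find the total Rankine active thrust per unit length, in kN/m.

376 kN/m

K_a = tan²(45° − φ/2) = 0.3123.
Soil triangle: ½ K_a γ H² = 0.5×0.3123×18.9×9.5² = 266.4 kN/m.
Surcharge rectangle: K_a q H = 0.3123×37×9.5 = 109.8 kN/m.
Total = 266.4 + 109.8 = 376.2 kN/m.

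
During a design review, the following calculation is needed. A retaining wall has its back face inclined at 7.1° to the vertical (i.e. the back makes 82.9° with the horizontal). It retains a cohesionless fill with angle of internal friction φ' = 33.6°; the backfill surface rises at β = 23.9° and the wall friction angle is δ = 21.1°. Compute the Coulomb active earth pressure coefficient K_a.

0.468

K_a = sin²(α+φ) / [sin²α · sin(α−δ) · (1 + √{sin(φ+δ)sin(φ−β) / (sin(α−δ)sin(α+β))})²].
With α = 82.9°, φ = 33.6°, δ = 21.1°, β = 23.9°: K_a = 0.4684.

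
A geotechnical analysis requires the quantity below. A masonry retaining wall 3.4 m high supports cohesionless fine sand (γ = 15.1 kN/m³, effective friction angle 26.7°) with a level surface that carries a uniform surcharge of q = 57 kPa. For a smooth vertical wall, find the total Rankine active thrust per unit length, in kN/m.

107 kN/m

K_a = tan²(45° − φ/2) = 0.3800.
Soil triangle: ½ K_a γ H² = 0.5×0.3800×15.1×3.4² = 33.16 kN/m.
Surcharge rectangle: K_a q H = 0.3800×57×3.4 = 73.64 kN/m.
Total = 33.16 + 73.64 = 106.8 kN/m.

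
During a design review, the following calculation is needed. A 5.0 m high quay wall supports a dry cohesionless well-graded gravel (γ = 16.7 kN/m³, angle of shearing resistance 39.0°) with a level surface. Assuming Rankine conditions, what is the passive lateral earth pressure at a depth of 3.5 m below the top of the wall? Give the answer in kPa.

K_p = (1 + sin φ)/(1 − sin φ) = 4.395.
σ_h = K_p γ z = 4.395 × 16.7 × 3.5 = 256.9 kPa.

257 kPa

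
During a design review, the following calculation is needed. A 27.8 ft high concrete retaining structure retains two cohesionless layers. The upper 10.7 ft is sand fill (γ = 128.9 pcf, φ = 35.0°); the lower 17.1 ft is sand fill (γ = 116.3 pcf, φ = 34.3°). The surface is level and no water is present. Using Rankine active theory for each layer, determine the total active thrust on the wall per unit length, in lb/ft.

13300 lb/ft

K_a1 = tan²(45°−35.0°/2) = 0.2710; K_a2 = tan²(45°−34.3°/2) = 0.2792.
Layer 1: σ at base = K_a1 γ₁ h₁ = 373.8 psf; P₁ = ½×373.8×10.7 = 2000.
Layer 2: σ_v at top = γ₁h₁ = 1379; σ_h top = K_a2×1379 = 385.0; σ_h base = K_a2×(1379+116.3×17.1) = 940.2.
P₂ = ½(385.0+940.2)×17.1 = 11330. Total P_a = 2000+11330 = 13330 lb/ft.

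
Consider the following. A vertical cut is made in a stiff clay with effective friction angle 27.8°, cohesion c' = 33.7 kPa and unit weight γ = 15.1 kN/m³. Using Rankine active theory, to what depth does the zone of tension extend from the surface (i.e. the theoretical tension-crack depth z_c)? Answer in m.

K_a = tan²(45° − 27.8°/2) = 0.3639; √K_a = 0.6032.
The active pressure is zero where K_a γ z = 2c√K_a, so z_c = 2c/(γ√K_a) = 2×33.7/(15.1×0.6032) = 7.399 m.

7.40 m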